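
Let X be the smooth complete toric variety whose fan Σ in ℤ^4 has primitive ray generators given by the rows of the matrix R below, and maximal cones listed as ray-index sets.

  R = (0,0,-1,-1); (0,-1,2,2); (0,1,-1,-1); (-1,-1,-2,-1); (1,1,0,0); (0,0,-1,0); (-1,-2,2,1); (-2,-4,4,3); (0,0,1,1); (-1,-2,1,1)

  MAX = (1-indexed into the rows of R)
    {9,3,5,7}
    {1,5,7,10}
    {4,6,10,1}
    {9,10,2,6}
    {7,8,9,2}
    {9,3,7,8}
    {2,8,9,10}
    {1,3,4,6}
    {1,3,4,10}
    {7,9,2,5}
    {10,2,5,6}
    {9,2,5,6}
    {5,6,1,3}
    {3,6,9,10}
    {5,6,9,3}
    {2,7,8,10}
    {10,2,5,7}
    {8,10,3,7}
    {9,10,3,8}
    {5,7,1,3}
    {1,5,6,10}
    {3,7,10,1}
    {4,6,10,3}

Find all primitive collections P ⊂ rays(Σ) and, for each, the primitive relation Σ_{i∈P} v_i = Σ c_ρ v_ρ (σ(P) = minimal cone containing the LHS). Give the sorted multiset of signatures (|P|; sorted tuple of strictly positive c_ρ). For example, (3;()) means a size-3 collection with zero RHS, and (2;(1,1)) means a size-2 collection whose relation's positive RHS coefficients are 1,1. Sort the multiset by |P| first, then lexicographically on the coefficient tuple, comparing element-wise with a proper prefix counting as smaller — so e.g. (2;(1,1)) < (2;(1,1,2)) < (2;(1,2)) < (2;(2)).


16 minimal non-faces of Δ(Σ) (on 10 rays):

  • {1,9}:  v_{1} + v_{9} = 0  →  sig = (2;())
  • {2,3}:  v_{2} + v_{3} = v_{9}  →  sig = (2;(1))
  • {6,7}:  v_{6} + v_{7} = v_{10}  →  sig = (2;(1))
  • {1,2}:  v_{1} + v_{2} = v_{5} + v_{10}  →  sig = (2;(1,1))
  • {1,8}:  v_{1} + v_{8} = v_{7} + v_{10}  →  sig = (2;(1,1))
  • {2,4}:  v_{2} + v_{4} = v_{6} + v_{10}  →  sig = (2;(1,1))
  • {4,5}:  v_{4} + v_{5} = v_{1} + v_{6}  →  sig = (2;(1,1))
  • {5,8}:  v_{5} + v_{8} = v_{2} + v_{7}  →  sig = (2;(1,1))
  • {4,9}:  v_{4} + v_{9} = v_{3} + v_{6} + v_{10}  →  sig = (2;(1,1,1))
  • {4,7}:  v_{4} + v_{7} = v_{1} + v_{3} + 2·v_{10}  →  sig = (2;(1,1,2))
  • {6,8}:  v_{6} + v_{8} = v_{9} + 2·v_{10}  →  sig = (2;(1,2))
  • {4,8}:  v_{4} + v_{8} = v_{3} + 3·v_{10}  →  sig = (2;(1,3))
  • {3,5,10}:  v_{3} + v_{5} + v_{10} = 0  →  sig = (3;())
  • {5,9,10}:  v_{5} + v_{9} + v_{10} = v_{2}  →  sig = (3;(1))
  • {7,9,10}:  v_{7} + v_{9} + v_{10} = v_{8}  →  sig = (3;(1))
  • {1,3,6,10}:  v_{1} + v_{3} + v_{6} + v_{10} = v_{4}  →  sig = (4;(1))

Sorted signature multiset PRS(X):
{ (2;()),  (2;(1)) ×2,  (2;(1,1)) ×5,  (2;(1,1,1)),  (2;(1,1,2)),  (2;(1,2)),  (2;(1,3)),  (3;()),  (3;(1)) ×2,  (4;(1)) }


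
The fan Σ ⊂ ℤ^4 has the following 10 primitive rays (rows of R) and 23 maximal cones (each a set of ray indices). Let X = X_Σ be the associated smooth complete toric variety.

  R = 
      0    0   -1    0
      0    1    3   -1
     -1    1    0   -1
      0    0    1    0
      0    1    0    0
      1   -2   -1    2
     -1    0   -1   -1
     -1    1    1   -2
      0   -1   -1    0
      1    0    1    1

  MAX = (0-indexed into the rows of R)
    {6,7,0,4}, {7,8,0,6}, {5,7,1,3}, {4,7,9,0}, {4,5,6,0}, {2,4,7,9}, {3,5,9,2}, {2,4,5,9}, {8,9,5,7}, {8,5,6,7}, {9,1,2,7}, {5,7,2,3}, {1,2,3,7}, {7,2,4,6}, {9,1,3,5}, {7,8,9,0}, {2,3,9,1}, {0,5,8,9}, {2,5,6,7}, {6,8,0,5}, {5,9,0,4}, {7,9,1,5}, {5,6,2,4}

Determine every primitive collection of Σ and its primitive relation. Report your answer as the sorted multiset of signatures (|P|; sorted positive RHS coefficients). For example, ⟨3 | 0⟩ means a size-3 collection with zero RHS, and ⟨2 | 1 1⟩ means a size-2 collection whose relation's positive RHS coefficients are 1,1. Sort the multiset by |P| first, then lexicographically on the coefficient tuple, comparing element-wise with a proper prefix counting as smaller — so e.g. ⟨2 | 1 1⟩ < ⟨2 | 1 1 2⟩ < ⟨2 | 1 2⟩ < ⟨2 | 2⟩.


Σ has 17 primitive collections:

  {0,3}:  v_{0} + v_{3} = 0  so sig = ⟨2 | 0⟩
  {6,9}:  v_{6} + v_{9} = 0  so sig = ⟨2 | 0⟩
  {2,8}:  v_{2} + v_{8} = v_{6}  so sig = ⟨2 | 1⟩
  {4,8}:  v_{4} + v_{8} = v_{0}  so sig = ⟨2 | 1⟩
  {0,1}:  v_{0} + v_{1} = v_{7} + v_{9}  so sig = ⟨2 | 1 1⟩
  {0,2}:  v_{0} + v_{2} = v_{4} + v_{6}  so sig = ⟨2 | 1 1⟩
  {1,6}:  v_{1} + v_{6} = v_{3} + v_{7}  so sig = ⟨2 | 1 1⟩
  {3,4}:  v_{3} + v_{4} = v_{2} + v_{9}  so sig = ⟨2 | 1 1⟩
  {3,8}:  v_{3} + v_{8} = v_{5} + v_{7}  so sig = ⟨2 | 1 1⟩
  {3,6}:  v_{3} + v_{6} = v_{2} + v_{5} + v_{7}  so sig = ⟨2 | 1 1 1⟩
  {1,4}:  v_{1} + v_{4} = v_{2} + v_{7} + 2·v_{9}  so sig = ⟨2 | 1 1 2⟩
  {1,8}:  v_{1} + v_{8} = v_{5} + 2·v_{7} + v_{9}  so sig = ⟨2 | 1 1 2⟩
  {4,5,7}:  v_{4} + v_{5} + v_{7} = 0  so sig = ⟨3 | 0⟩
  {0,5,7}:  v_{0} + v_{5} + v_{7} = v_{8}  so sig = ⟨3 | 1⟩
  {3,7,9}:  v_{3} + v_{7} + v_{9} = v_{1}  so sig = ⟨3 | 1⟩
  {1,2,5}:  v_{1} + v_{2} + v_{5} = 2·v_{3}  so sig = ⟨3 | 2⟩
  {2,5,7,9}:  v_{2} + v_{5} + v_{7} + v_{9} = v_{3}  so sig = ⟨4 | 1⟩

Hence PRS(X_Σ) =
{ ⟨2 | 0⟩ ×2,  ⟨2 | 1⟩ ×2,  ⟨2 | 1 1⟩ ×5,  ⟨2 | 1 1 1⟩,  ⟨2 | 1 1 2⟩ ×2,  ⟨3 | 0⟩,  ⟨3 | 1⟩ ×2,  ⟨3 | 2⟩,  ⟨4 | 1⟩ }


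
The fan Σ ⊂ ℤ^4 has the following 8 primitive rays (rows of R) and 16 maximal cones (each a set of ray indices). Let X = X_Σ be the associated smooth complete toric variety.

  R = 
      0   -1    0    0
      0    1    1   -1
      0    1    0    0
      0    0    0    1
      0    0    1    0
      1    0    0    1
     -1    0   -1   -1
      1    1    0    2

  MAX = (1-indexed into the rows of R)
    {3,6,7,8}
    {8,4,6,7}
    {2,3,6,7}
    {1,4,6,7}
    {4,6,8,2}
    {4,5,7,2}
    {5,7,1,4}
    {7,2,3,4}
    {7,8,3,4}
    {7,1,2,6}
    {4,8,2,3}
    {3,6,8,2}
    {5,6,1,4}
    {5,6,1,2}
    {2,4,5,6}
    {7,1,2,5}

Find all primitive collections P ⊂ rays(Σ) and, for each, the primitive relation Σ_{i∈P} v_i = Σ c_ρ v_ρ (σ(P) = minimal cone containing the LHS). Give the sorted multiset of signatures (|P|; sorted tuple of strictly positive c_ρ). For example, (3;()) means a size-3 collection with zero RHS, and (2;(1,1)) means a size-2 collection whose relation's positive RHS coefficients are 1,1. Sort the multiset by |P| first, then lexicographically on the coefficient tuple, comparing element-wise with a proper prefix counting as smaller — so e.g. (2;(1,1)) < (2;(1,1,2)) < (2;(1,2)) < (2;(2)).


9 minimal non-faces of Δ(Σ) (on 8 rays):

  • {1,3}:  v_{1} + v_{3} = 0  →  sig = (2;())
  • {1,8}:  v_{1} + v_{8} = v_{4} + v_{6}  →  sig = (2;(1,1))
  • {3,5}:  v_{3} + v_{5} = v_{2} + v_{4}  →  sig = (2;(1,1))
  • {5,8}:  v_{5} + v_{8} = v_{2} + 2·v_{4} + v_{6}  →  sig = (2;(1,1,2))
  • {5,6,7}:  v_{5} + v_{6} + v_{7} = 0  →  sig = (3;())
  • {1,2,4}:  v_{1} + v_{2} + v_{4} = v_{5}  →  sig = (3;(1))
  • {3,4,6}:  v_{3} + v_{4} + v_{6} = v_{8}  →  sig = (3;(1))
  • {2,7,8}:  v_{2} + v_{7} + v_{8} = 2·v_{3}  →  sig = (3;(2))
  • {2,4,6,7}:  v_{2} + v_{4} + v_{6} + v_{7} = v_{3}  →  sig = (4;(1))

Hence PRS(X_Σ) =
[(2;()), (2;(1,1)), (2;(1,1)), (2;(1,1,2)), (3;()), (3;(1)), (3;(1)), (3;(2)), (4;(1))]


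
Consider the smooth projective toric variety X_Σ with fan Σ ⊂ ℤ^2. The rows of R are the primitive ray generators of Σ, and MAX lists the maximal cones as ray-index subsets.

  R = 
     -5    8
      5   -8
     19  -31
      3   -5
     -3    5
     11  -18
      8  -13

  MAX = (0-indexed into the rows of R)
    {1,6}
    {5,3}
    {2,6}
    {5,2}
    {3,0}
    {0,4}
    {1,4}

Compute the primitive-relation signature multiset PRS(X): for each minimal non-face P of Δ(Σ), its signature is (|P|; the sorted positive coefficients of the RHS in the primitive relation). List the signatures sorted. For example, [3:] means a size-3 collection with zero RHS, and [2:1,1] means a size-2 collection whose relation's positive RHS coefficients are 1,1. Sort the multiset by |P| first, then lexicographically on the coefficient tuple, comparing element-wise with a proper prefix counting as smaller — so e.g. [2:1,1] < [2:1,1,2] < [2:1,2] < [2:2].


Primitive collections (14):

  {0,1}:  v_{0} + v_{1} = 0 — sig = [2:]
  {3,4}:  v_{3} + v_{4} = 0 — sig = [2:]
  {0,6}:  v_{0} + v_{6} = v_{3} — sig = [2:1]
  {1,3}:  v_{1} + v_{3} = v_{6} — sig = [2:1]
  {3,6}:  v_{3} + v_{6} = v_{5} — sig = [2:1]
  {4,5}:  v_{4} + v_{5} = v_{6} — sig = [2:1]
  {4,6}:  v_{4} + v_{6} = v_{1} — sig = [2:1]
  {5,6}:  v_{5} + v_{6} = v_{2} — sig = [2:1]
  {0,2}:  v_{0} + v_{2} = v_{3} + v_{5} — sig = [2:1,1]
  {0,5}:  v_{0} + v_{5} = 2·v_{3} — sig = [2:2]
  {1,5}:  v_{1} + v_{5} = 2·v_{6} — sig = [2:2]
  {2,3}:  v_{2} + v_{3} = 2·v_{5} — sig = [2:2]
  {2,4}:  v_{2} + v_{4} = 2·v_{6} — sig = [2:2]
  {1,2}:  v_{1} + v_{2} = 3·v_{6} — sig = [2:3]

Signatures (|P|; sorted positive RHS coefficients), sorted:
    |P|=2: 14 collections, coeffs (), (), (1), (1), (1), (1), (1), (1), (1,1), (2), (2), (2), (2), (3)


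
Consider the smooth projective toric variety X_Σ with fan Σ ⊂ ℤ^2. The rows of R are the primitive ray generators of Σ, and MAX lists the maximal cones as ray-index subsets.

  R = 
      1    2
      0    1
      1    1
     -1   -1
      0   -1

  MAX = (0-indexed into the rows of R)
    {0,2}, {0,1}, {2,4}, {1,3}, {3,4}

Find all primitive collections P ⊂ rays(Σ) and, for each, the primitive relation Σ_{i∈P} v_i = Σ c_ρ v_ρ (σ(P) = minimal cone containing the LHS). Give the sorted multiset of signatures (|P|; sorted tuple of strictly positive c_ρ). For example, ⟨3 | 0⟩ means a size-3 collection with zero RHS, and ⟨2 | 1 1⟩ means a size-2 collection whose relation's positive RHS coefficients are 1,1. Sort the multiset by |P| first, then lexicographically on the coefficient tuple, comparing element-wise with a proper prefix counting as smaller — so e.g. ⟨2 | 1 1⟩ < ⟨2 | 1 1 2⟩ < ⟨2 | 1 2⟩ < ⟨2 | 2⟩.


The 5 primitive collections of Σ (r=5, n=2):

  {1,4}:  v_{1} + v_{4} = 0  ⟹  sig = ⟨2 | 0⟩
  {2,3}:  v_{2} + v_{3} = 0  ⟹  sig = ⟨2 | 0⟩
  {0,3}:  v_{0} + v_{3} = v_{1}  ⟹  sig = ⟨2 | 1⟩
  {0,4}:  v_{0} + v_{4} = v_{2}  ⟹  sig = ⟨2 | 1⟩
  {1,2}:  v_{1} + v_{2} = v_{0}  ⟹  sig = ⟨2 | 1⟩

Sorted signature multiset PRS(X):
{ ⟨2 | 0⟩ ×2,  ⟨2 | 1⟩ ×3 }


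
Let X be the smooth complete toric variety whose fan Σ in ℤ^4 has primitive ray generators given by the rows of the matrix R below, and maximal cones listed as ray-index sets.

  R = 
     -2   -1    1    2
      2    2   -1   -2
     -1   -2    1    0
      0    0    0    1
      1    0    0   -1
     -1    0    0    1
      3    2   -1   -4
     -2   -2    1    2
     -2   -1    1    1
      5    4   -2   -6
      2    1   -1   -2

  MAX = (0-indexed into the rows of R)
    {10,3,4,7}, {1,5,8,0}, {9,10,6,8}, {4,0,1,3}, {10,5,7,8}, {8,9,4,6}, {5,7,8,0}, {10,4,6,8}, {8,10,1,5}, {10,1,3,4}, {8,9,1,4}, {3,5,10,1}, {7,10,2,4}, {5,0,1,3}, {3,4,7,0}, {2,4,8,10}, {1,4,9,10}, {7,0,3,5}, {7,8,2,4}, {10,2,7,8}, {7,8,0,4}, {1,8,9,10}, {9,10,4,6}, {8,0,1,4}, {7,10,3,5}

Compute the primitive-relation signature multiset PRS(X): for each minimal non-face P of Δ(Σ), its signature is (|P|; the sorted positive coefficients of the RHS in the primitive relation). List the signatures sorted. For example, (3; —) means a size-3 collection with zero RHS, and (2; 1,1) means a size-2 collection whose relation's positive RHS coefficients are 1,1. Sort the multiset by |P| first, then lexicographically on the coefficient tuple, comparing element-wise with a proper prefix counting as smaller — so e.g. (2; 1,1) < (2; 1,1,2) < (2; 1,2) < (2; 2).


Δ(Σ) — 11 vertices, 22 min non-faces:

  {0,10}:  v_{0} + v_{10} = 0  ⇒ sig = (2; —)
  {1,7}:  v_{1} + v_{7} = 0  ⇒ sig = (2; —)
  {4,5}:  v_{4} + v_{5} = 0  ⇒ sig = (2; —)
  {1,6}:  v_{1} + v_{6} = v_{9}  ⇒ sig = (2; 1)
  {3,8}:  v_{3} + v_{8} = v_{0}  ⇒ sig = (2; 1)
  {7,9}:  v_{7} + v_{9} = v_{6}  ⇒ sig = (2; 1)
  {2,3}:  v_{2} + v_{3} = v_{4} + v_{7}  ⇒ sig = (2; 1,1)
  {3,6}:  v_{3} + v_{6} = v_{1} + v_{4}  ⇒ sig = (2; 1,1)
  {0,2}:  v_{0} + v_{2} = v_{4} + v_{7} + v_{8}  ⇒ sig = (2; 1,1,1)
  {0,6}:  v_{0} + v_{6} = v_{1} + v_{4} + v_{8}  ⇒ sig = (2; 1,1,1)
  {1,2}:  v_{1} + v_{2} = v_{4} + v_{8} + v_{10}  ⇒ sig = (2; 1,1,1)
  {2,5}:  v_{2} + v_{5} = v_{7} + v_{8} + v_{10}  ⇒ sig = (2; 1,1,1)
  {5,6}:  v_{5} + v_{6} = v_{1} + v_{8} + v_{10}  ⇒ sig = (2; 1,1,1)
  {6,7}:  v_{6} + v_{7} = v_{4} + v_{8} + v_{10}  ⇒ sig = (2; 1,1,1)
  {2,9}:  v_{2} + v_{9} = v_{4} + v_{6} + v_{8} + v_{10}  ⇒ sig = (2; 1,1,1,1)
  {0,9}:  v_{0} + v_{9} = 2·v_{1} + v_{4} + v_{8}  ⇒ sig = (2; 1,1,2)
  {5,9}:  v_{5} + v_{9} = 2·v_{1} + v_{8} + v_{10}  ⇒ sig = (2; 1,1,2)
  {3,9}:  v_{3} + v_{9} = 2·v_{1} + v_{4}  ⇒ sig = (2; 1,2)
  {2,6}:  v_{2} + v_{6} = 2·v_{4} + 2·v_{8} + 2·v_{10}  ⇒ sig = (2; 2,2,2)
  {1,4,8,10}:  v_{1} + v_{4} + v_{8} + v_{10} = v_{6}  ⇒ sig = (4; 1)
  {4,7,8,10}:  v_{4} + v_{7} + v_{8} + v_{10} = v_{2}  ⇒ sig = (4; 1)
  {4,8,9,10}:  v_{4} + v_{8} + v_{9} + v_{10} = 2·v_{6}  ⇒ sig = (4; 2)

Signatures (|P|; sorted positive RHS coefficients), sorted:
{ (2; —) ×3,  (2; 1) ×3,  (2; 1,1) ×2,  (2; 1,1,1) ×6,  (2; 1,1,1,1),  (2; 1,1,2) ×2,  (2; 1,2),  (2; 2,2,2),  (4; 1) ×2,  (4; 2) }


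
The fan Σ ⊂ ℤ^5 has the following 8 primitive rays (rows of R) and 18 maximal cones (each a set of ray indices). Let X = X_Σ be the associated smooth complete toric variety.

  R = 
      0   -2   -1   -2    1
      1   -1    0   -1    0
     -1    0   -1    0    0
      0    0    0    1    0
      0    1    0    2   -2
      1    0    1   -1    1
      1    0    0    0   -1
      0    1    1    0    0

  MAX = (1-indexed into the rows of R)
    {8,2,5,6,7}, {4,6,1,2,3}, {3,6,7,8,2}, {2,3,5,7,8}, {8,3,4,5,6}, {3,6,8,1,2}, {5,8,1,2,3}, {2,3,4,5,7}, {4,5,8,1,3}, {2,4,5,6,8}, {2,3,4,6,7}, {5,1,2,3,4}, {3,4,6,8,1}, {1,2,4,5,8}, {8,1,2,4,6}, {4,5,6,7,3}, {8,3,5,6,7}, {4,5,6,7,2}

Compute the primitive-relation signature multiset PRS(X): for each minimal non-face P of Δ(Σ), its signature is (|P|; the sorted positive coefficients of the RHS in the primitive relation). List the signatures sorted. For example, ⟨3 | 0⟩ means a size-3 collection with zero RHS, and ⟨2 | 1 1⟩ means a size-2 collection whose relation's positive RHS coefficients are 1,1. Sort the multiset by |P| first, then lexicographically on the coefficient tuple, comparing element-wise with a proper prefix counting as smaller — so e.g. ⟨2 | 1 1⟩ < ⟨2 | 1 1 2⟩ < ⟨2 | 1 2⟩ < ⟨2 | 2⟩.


Δ(Σ) — 8 vertices, 5 min non-faces:

  P = {1,7}:  v_{1} + v_{7} = 2·v_{2} + v_{3}  ⟹  sig = ⟨2 | 1 2⟩
  P = {1,5,6}:  v_{1} + v_{5} + v_{6} = v_{2}  ⟹  sig = ⟨3 | 1⟩
  P = {4,7,8}:  v_{4} + v_{7} + v_{8} = v_{5} + v_{6}  ⟹  sig = ⟨3 | 1 1⟩
  P = {2,3,4,8}:  v_{2} + v_{3} + v_{4} + v_{8} = 0  ⟹  sig = ⟨4 | 0⟩
  P = {2,3,5,6}:  v_{2} + v_{3} + v_{5} + v_{6} = v_{7}  ⟹  sig = ⟨4 | 1⟩

so the primitive-relation signature multiset is
{ ⟨2 | 1 2⟩,  ⟨3 | 1⟩,  ⟨3 | 1 1⟩,  ⟨4 | 0⟩,  ⟨4 | 1⟩ }


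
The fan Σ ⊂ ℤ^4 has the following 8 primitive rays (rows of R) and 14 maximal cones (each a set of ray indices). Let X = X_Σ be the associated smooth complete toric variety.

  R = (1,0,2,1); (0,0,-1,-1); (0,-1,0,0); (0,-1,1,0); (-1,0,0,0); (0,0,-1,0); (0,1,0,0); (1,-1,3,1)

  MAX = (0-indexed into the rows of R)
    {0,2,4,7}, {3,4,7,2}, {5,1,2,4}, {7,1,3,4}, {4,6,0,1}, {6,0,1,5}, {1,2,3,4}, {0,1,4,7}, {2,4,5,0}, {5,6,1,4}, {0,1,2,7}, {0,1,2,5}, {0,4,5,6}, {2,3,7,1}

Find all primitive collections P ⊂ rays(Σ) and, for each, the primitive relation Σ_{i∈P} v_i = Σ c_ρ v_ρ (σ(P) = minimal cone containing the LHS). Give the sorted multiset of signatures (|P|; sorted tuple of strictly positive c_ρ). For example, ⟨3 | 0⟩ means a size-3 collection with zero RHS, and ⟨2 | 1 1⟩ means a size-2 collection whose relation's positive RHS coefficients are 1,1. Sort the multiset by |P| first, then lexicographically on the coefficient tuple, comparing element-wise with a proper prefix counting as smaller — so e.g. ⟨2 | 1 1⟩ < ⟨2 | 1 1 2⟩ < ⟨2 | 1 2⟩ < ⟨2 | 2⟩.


9 minimal non-faces of Δ(Σ) (on 8 rays):

  {2,6}:  v_{2} + v_{6} = 0 — sig = ⟨2 | 0⟩
  {0,3}:  v_{0} + v_{3} = v_{7} — sig = ⟨2 | 1⟩
  {3,5}:  v_{3} + v_{5} = v_{2} — sig = ⟨2 | 1⟩
  {5,7}:  v_{5} + v_{7} = v_{0} + v_{2} — sig = ⟨2 | 1 1⟩
  {3,6}:  v_{3} + v_{6} = v_{0} + v_{1} + v_{4} — sig = ⟨2 | 1 1 1⟩
  {6,7}:  v_{6} + v_{7} = 2·v_{0} + v_{1} + v_{4} — sig = ⟨2 | 1 1 2⟩
  {0,1,4,5}:  v_{0} + v_{1} + v_{4} + v_{5} = 0 — sig = ⟨4 | 0⟩
  {0,1,2,4}:  v_{0} + v_{1} + v_{2} + v_{4} = v_{3} — sig = ⟨4 | 1⟩
  {1,2,4,7}:  v_{1} + v_{2} + v_{4} + v_{7} = 2·v_{3} — sig = ⟨4 | 2⟩

so the primitive-relation signature multiset is
    ⟨2 | 0⟩
    ⟨2 | 1⟩
    ⟨2 | 1⟩
    ⟨2 | 1 1⟩
    ⟨2 | 1 1 1⟩
    ⟨2 | 1 1 2⟩
    ⟨4 | 0⟩
    ⟨4 | 1⟩
    ⟨4 | 2⟩


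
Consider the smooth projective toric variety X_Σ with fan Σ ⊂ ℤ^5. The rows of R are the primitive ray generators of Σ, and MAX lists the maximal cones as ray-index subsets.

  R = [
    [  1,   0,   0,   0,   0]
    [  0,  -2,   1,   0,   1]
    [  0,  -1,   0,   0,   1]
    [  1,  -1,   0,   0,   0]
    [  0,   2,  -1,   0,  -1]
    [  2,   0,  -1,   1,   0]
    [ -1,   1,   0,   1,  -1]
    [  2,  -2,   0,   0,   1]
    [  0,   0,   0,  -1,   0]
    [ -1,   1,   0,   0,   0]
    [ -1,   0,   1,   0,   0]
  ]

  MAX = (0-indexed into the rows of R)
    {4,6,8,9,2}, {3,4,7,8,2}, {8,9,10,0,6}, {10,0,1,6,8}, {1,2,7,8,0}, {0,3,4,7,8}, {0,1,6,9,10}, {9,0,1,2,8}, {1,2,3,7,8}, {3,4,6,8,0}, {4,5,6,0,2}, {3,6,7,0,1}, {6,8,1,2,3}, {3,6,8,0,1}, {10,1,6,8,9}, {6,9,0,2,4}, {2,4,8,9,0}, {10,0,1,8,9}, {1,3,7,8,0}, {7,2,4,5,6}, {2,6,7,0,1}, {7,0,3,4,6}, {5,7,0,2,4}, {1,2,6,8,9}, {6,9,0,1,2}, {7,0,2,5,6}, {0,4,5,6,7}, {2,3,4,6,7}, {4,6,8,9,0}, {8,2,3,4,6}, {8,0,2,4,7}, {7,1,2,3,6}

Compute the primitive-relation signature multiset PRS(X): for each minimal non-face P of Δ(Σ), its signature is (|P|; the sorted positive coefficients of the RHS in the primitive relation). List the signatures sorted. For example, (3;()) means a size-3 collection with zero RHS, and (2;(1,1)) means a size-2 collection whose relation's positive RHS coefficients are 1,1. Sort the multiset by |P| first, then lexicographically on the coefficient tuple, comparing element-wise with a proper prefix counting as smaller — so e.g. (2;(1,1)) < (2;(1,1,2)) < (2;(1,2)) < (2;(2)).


Δ(Σ) — 11 vertices, 17 min non-faces:

  P = {1,4}:  v_{1} + v_{4} = 0  ⟹  sig = (2;())
  P = {3,9}:  v_{3} + v_{9} = 0  ⟹  sig = (2;())
  P = {2,10}:  v_{2} + v_{10} = v_{1} + v_{9}  ⟹  sig = (2;(1,1))
  P = {5,8}:  v_{5} + v_{8} = v_{4} + v_{7}  ⟹  sig = (2;(1,1))
  P = {7,9}:  v_{7} + v_{9} = v_{0} + v_{2}  ⟹  sig = (2;(1,1))
  P = {7,10}:  v_{7} + v_{10} = v_{0} + v_{1}  ⟹  sig = (2;(1,1))
  P = {1,5}:  v_{1} + v_{5} = v_{0} + v_{2} + v_{6} + v_{7}  ⟹  sig = (2;(1,1,1,1))
  P = {3,10}:  v_{3} + v_{10} = v_{0} + v_{1} + v_{6} + v_{8}  ⟹  sig = (2;(1,1,1,1))
  P = {4,10}:  v_{4} + v_{10} = v_{0} + v_{6} + v_{8} + v_{9}  ⟹  sig = (2;(1,1,1,1))
  P = {3,5}:  v_{3} + v_{5} = v_{4} + v_{6} + 2·v_{7}  ⟹  sig = (2;(1,1,2))
  P = {5,10}:  v_{5} + v_{10} = 2·v_{0} + v_{2} + v_{6}  ⟹  sig = (2;(1,1,2))
  P = {5,9}:  v_{5} + v_{9} = 2·v_{0} + 2·v_{2} + v_{4} + v_{6}  ⟹  sig = (2;(1,1,2,2))
  P = {0,2,3}:  v_{0} + v_{2} + v_{3} = v_{7}  ⟹  sig = (3;(1))
  P = {6,7,8}:  v_{6} + v_{7} + v_{8} = v_{3}  ⟹  sig = (3;(1))
  P = {0,2,6,8}:  v_{0} + v_{2} + v_{6} + v_{8} = 0  ⟹  sig = (4;())
  P = {0,1,6,8,9}:  v_{0} + v_{1} + v_{6} + v_{8} + v_{9} = v_{10}  ⟹  sig = (5;(1))
  P = {0,2,4,6,7}:  v_{0} + v_{2} + v_{4} + v_{6} + v_{7} = v_{5}  ⟹  sig = (5;(1))

Signatures (|P|; sorted positive RHS coefficients), sorted:
{ (2;()) ×2,  (2;(1,1)) ×4,  (2;(1,1,1,1)) ×3,  (2;(1,1,2)) ×2,  (2;(1,1,2,2)),  (3;(1)) ×2,  (4;()),  (5;(1)) ×2 }


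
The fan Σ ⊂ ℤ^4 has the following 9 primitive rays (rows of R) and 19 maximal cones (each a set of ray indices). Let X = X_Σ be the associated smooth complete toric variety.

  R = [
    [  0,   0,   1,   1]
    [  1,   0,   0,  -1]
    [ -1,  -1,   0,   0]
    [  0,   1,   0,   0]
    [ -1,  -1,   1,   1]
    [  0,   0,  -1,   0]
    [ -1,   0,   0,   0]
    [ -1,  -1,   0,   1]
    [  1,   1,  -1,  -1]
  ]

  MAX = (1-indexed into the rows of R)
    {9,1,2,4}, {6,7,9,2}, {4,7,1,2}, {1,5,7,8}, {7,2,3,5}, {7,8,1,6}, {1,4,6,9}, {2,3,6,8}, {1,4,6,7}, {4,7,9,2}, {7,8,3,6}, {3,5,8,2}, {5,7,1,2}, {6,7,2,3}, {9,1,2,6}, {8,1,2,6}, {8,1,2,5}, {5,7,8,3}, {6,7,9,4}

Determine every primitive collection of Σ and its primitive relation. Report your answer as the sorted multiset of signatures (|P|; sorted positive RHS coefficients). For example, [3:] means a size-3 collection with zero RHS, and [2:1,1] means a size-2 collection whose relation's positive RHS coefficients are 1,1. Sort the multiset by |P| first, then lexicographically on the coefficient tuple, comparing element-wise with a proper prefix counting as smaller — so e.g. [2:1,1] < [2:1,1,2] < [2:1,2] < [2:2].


Δ(Σ) — 9 vertices, 12 min non-faces:

  • {5,9}:  v_{5} + v_{9} = 0  →  sig = [2:]
  • {1,3}:  v_{1} + v_{3} = v_{5}  →  sig = [2:1]
  • {3,4}:  v_{3} + v_{4} = v_{7}  →  sig = [2:1]
  • {5,6}:  v_{5} + v_{6} = v_{8}  →  sig = [2:1]
  • {8,9}:  v_{8} + v_{9} = v_{6}  →  sig = [2:1]
  • {4,5}:  v_{4} + v_{5} = v_{1} + v_{7}  →  sig = [2:1,1]
  • {3,9}:  v_{3} + v_{9} = v_{2} + v_{6} + v_{7}  →  sig = [2:1,1,1]
  • {4,8}:  v_{4} + v_{8} = v_{1} + v_{6} + v_{7}  →  sig = [2:1,1,1]
  • {1,7,9}:  v_{1} + v_{7} + v_{9} = v_{4}  →  sig = [3:1]
  • {2,4,6}:  v_{2} + v_{4} + v_{6} = v_{9}  →  sig = [3:1]
  • {2,7,8}:  v_{2} + v_{7} + v_{8} = v_{3}  →  sig = [3:1]
  • {1,2,6,7}:  v_{1} + v_{2} + v_{6} + v_{7} = 0  →  sig = [4:]

Hence PRS(X_Σ) =
    |P|=2: 8 collections, coeffs (), (1), (1), (1), (1), (1,1), (1,1,1), (1,1,1)
    |P|=3: 3 collections, coeffs (1), (1), (1)
    |P|=4: 1 collection, coeffs ()


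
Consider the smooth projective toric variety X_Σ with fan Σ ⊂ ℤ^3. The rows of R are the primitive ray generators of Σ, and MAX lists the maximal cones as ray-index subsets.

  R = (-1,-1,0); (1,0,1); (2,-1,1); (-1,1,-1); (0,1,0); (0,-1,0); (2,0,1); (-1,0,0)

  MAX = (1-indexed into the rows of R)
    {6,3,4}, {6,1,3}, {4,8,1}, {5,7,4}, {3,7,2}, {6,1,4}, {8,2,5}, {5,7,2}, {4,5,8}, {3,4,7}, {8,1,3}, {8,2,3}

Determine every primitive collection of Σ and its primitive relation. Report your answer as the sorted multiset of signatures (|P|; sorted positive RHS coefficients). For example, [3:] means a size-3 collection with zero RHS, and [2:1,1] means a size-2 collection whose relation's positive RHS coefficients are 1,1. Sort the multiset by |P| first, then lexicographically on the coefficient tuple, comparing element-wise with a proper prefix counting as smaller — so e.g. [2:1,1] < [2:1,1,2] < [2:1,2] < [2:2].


The 12 primitive collections of Σ (r=8, n=3):

  P={5,6}:  v_{5} + v_{6} = 0  ⟹  sig = [2:]
  P={1,5}:  v_{1} + v_{5} = v_{8}  ⟹  sig = [2:1]
  P={2,4}:  v_{2} + v_{4} = v_{5}  ⟹  sig = [2:1]
  P={3,5}:  v_{3} + v_{5} = v_{7}  ⟹  sig = [2:1]
  P={6,7}:  v_{6} + v_{7} = v_{3}  ⟹  sig = [2:1]
  P={6,8}:  v_{6} + v_{8} = v_{1}  ⟹  sig = [2:1]
  P={7,8}:  v_{7} + v_{8} = v_{2}  ⟹  sig = [2:1]
  P={1,7}:  v_{1} + v_{7} = v_{3} + v_{8}  ⟹  sig = [2:1,1]
  P={2,6}:  v_{2} + v_{6} = v_{3} + v_{8}  ⟹  sig = [2:1,1]
  P={1,2}:  v_{1} + v_{2} = v_{3} + 2·v_{8}  ⟹  sig = [2:1,2]
  P={3,4,8}:  v_{3} + v_{4} + v_{8} = 0  ⟹  sig = [3:]
  P={1,3,4}:  v_{1} + v_{3} + v_{4} = v_{6}  ⟹  sig = [3:1]

Hence PRS(X_Σ) =
{ [2:],  [2:1] ×6,  [2:1,1] ×2,  [2:1,2],  [3:],  [3:1] }


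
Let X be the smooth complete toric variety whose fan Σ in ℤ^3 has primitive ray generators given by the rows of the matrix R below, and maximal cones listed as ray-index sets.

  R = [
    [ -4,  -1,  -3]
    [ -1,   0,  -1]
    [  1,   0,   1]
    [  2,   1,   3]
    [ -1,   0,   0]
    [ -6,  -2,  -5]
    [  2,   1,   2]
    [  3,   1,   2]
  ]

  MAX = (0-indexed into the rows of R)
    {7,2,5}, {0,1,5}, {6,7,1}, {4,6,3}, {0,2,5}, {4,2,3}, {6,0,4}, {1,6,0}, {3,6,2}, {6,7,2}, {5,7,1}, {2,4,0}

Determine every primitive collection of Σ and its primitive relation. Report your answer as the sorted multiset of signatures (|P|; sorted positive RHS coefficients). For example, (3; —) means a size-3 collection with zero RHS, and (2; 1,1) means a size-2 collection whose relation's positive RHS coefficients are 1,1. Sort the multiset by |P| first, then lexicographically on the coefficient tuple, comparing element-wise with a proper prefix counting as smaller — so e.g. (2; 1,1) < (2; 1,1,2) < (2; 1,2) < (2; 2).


|primitive collections| = 12. Relations:

  • {1,2}:  v_{1} + v_{2} = 0 — sig = (2; —)
  • {0,7}:  v_{0} + v_{7} = v_{1} — sig = (2; 1)
  • {4,7}:  v_{4} + v_{7} = v_{6} — sig = (2; 1)
  • {5,6}:  v_{5} + v_{6} = v_{0} — sig = (2; 1)
  • {1,3}:  v_{1} + v_{3} = v_{4} + v_{6} — sig = (2; 1,1)
  • {1,4}:  v_{1} + v_{4} = v_{0} + v_{6} — sig = (2; 1,1)
  • {3,5}:  v_{3} + v_{5} = v_{0} + v_{2} + v_{4} — sig = (2; 1,1,1)
  • {3,7}:  v_{3} + v_{7} = v_{2} + 2·v_{6} — sig = (2; 1,2)
  • {4,5}:  v_{4} + v_{5} = 2·v_{0} + v_{2} — sig = (2; 1,2)
  • {0,3}:  v_{0} + v_{3} = 2·v_{4} — sig = (2; 2)
  • {0,2,6}:  v_{0} + v_{2} + v_{6} = v_{4} — sig = (3; 1)
  • {2,4,6}:  v_{2} + v_{4} + v_{6} = v_{3} — sig = (3; 1)

so the primitive-relation signature multiset is
    (2; —)
    (2; 1)
    (2; 1)
    (2; 1)
    (2; 1,1)
    (2; 1,1)
    (2; 1,1,1)
    (2; 1,2)
    (2; 1,2)
    (2; 2)
    (3; 1)
    (3; 1)


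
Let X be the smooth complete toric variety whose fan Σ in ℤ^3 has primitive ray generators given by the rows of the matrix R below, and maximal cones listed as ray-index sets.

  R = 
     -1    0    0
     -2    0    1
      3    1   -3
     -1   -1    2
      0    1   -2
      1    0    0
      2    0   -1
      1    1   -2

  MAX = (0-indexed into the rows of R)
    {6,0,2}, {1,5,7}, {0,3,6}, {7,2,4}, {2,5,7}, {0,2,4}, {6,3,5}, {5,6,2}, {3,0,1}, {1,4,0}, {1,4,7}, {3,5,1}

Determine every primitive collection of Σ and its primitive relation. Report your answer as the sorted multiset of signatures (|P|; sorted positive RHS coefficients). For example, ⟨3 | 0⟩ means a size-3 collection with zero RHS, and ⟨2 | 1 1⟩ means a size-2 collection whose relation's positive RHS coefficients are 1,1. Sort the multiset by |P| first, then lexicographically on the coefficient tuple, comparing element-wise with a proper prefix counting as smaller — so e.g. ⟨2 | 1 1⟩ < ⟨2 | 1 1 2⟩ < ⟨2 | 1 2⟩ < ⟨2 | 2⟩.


Primitive collections (10):

  P = {0,5}:  v_{0} + v_{5} = 0  ⟹  sig = ⟨2 | 0⟩
  P = {1,6}:  v_{1} + v_{6} = 0  ⟹  sig = ⟨2 | 0⟩
  P = {3,7}:  v_{3} + v_{7} = 0  ⟹  sig = ⟨2 | 0⟩
  P = {0,7}:  v_{0} + v_{7} = v_{4}  ⟹  sig = ⟨2 | 1⟩
  P = {1,2}:  v_{1} + v_{2} = v_{7}  ⟹  sig = ⟨2 | 1⟩
  P = {2,3}:  v_{2} + v_{3} = v_{6}  ⟹  sig = ⟨2 | 1⟩
  P = {3,4}:  v_{3} + v_{4} = v_{0}  ⟹  sig = ⟨2 | 1⟩
  P = {4,5}:  v_{4} + v_{5} = v_{7}  ⟹  sig = ⟨2 | 1⟩
  P = {6,7}:  v_{6} + v_{7} = v_{2}  ⟹  sig = ⟨2 | 1⟩
  P = {4,6}:  v_{4} + v_{6} = v_{0} + v_{2}  ⟹  sig = ⟨2 | 1 1⟩

so the primitive-relation signature multiset is
    ⟨2 | 0⟩
    ⟨2 | 0⟩
    ⟨2 | 0⟩
    ⟨2 | 1⟩
    ⟨2 | 1⟩
    ⟨2 | 1⟩
    ⟨2 | 1⟩
    ⟨2 | 1⟩
    ⟨2 | 1⟩
    ⟨2 | 1 1⟩


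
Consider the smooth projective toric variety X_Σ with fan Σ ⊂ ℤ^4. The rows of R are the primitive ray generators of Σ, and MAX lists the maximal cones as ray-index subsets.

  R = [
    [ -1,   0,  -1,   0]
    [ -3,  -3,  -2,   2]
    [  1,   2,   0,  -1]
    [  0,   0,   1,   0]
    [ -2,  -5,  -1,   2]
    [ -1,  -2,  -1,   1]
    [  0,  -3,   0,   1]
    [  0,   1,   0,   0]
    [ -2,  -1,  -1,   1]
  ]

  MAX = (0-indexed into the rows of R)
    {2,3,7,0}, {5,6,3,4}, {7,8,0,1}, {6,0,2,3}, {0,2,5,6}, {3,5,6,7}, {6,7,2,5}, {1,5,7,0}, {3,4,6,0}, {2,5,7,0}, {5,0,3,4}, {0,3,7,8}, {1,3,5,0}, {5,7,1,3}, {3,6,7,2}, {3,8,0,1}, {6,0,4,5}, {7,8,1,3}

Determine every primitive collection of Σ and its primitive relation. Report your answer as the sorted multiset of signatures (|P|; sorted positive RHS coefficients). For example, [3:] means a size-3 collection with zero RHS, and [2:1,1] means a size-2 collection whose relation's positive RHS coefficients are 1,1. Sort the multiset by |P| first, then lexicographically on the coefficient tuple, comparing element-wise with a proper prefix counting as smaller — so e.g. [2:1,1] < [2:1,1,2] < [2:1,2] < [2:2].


14 collections generate NE(X_Σ); each relation:

  {5,8}:  v_{5} + v_{8} = v_{1} ; sig = [2:1]
  {2,4}:  v_{2} + v_{4} = v_{0} + v_{6} ; sig = [2:1,1]
  {2,8}:  v_{2} + v_{8} = v_{0} + v_{7} ; sig = [2:1,1]
  {1,2}:  v_{1} + v_{2} = v_{0} + v_{5} + v_{7} ; sig = [2:1,1,1]
  {4,7}:  v_{4} + v_{7} = v_{3} + 2·v_{5} ; sig = [2:1,2]
  {6,8}:  v_{6} + v_{8} = v_{3} + 2·v_{5} ; sig = [2:1,2]
  {4,8}:  v_{4} + v_{8} = v_{0} + 2·v_{3} + 3·v_{5} ; sig = [2:1,2,3]
  {1,4}:  v_{1} + v_{4} = v_{0} + 2·v_{3} + 4·v_{5} ; sig = [2:1,2,4]
  {1,6}:  v_{1} + v_{6} = v_{3} + 3·v_{5} ; sig = [2:1,3]
  {2,3,5}:  v_{2} + v_{3} + v_{5} = 0 ; sig = [3:]
  {0,6,7}:  v_{0} + v_{6} + v_{7} = v_{5} ; sig = [3:1]
  {0,3,5,6}:  v_{0} + v_{3} + v_{5} + v_{6} = v_{4} ; sig = [4:1]
  {0,3,5,7}:  v_{0} + v_{3} + v_{5} + v_{7} = v_{8} ; sig = [4:1]
  {0,1,3,7}:  v_{0} + v_{1} + v_{3} + v_{7} = 2·v_{8} ; sig = [4:2]

so the primitive-relation signature multiset is
[[2:1], [2:1,1], [2:1,1], [2:1,1,1], [2:1,2], [2:1,2], [2:1,2,3], [2:1,2,4], [2:1,3], [3:], [3:1], [4:1], [4:1], [4:2]]


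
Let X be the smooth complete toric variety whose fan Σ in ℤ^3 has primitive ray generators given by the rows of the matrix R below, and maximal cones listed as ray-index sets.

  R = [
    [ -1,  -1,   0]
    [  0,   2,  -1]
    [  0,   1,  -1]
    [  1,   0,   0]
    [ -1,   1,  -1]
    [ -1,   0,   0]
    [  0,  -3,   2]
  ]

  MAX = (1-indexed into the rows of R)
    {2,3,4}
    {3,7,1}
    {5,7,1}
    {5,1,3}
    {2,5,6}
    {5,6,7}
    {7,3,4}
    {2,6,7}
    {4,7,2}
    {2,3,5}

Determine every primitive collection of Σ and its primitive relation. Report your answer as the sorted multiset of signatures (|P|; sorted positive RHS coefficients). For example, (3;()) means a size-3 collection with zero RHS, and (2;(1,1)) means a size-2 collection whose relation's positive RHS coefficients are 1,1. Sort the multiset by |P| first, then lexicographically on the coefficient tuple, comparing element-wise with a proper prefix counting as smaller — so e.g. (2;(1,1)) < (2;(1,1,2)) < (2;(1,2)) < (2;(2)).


Minimal non-faces — 9 found among 7 rays, 10 max cones:

  • {4,6}:  v_{4} + v_{6} = 0 — sig = (2;())
  • {1,2}:  v_{1} + v_{2} = v_{5} — sig = (2;(1))
  • {3,6}:  v_{3} + v_{6} = v_{5} — sig = (2;(1))
  • {4,5}:  v_{4} + v_{5} = v_{3} — sig = (2;(1))
  • {1,4}:  v_{1} + v_{4} = 2·v_{3} + v_{7} — sig = (2;(1,2))
  • {1,6}:  v_{1} + v_{6} = 2·v_{5} + v_{7} — sig = (2;(1,2))
  • {2,3,7}:  v_{2} + v_{3} + v_{7} = 0 — sig = (3;())
  • {2,5,7}:  v_{2} + v_{5} + v_{7} = v_{6} — sig = (3;(1))
  • {3,5,7}:  v_{3} + v_{5} + v_{7} = v_{1} — sig = (3;(1))

Sorted signature multiset PRS(X):
[(2;()), (2;(1)), (2;(1)), (2;(1)), (2;(1,2)), (2;(1,2)), (3;()), (3;(1)), (3;(1))]


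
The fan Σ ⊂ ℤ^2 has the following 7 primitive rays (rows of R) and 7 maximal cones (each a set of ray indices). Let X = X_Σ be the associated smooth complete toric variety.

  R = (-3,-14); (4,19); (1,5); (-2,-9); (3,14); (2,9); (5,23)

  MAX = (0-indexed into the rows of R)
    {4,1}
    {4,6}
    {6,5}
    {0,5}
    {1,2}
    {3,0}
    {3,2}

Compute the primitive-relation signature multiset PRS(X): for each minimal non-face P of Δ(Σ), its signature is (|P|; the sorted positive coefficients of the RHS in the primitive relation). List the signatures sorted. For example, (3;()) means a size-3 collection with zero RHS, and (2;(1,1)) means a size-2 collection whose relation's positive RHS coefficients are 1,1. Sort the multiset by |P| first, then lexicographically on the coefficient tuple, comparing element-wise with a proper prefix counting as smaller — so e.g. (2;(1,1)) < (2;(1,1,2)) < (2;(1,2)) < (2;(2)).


14 collections generate NE(X_Σ); each relation:

  • {0,4}:  v_{0} + v_{4} = 0  so sig = (2;())
  • {3,5}:  v_{3} + v_{5} = 0  so sig = (2;())
  • {0,1}:  v_{0} + v_{1} = v_{2}  so sig = (2;(1))
  • {0,2}:  v_{0} + v_{2} = v_{3}  so sig = (2;(1))
  • {0,6}:  v_{0} + v_{6} = v_{5}  so sig = (2;(1))
  • {2,4}:  v_{2} + v_{4} = v_{1}  so sig = (2;(1))
  • {2,5}:  v_{2} + v_{5} = v_{4}  so sig = (2;(1))
  • {3,4}:  v_{3} + v_{4} = v_{2}  so sig = (2;(1))
  • {3,6}:  v_{3} + v_{6} = v_{4}  so sig = (2;(1))
  • {4,5}:  v_{4} + v_{5} = v_{6}  so sig = (2;(1))
  • {1,3}:  v_{1} + v_{3} = 2·v_{2}  so sig = (2;(2))
  • {1,5}:  v_{1} + v_{5} = 2·v_{4}  so sig = (2;(2))
  • {2,6}:  v_{2} + v_{6} = 2·v_{4}  so sig = (2;(2))
  • {1,6}:  v_{1} + v_{6} = 3·v_{4}  so sig = (2;(3))

Hence PRS(X_Σ) =
{ (2;()) ×2,  (2;(1)) ×8,  (2;(2)) ×3,  (2;(3)) }


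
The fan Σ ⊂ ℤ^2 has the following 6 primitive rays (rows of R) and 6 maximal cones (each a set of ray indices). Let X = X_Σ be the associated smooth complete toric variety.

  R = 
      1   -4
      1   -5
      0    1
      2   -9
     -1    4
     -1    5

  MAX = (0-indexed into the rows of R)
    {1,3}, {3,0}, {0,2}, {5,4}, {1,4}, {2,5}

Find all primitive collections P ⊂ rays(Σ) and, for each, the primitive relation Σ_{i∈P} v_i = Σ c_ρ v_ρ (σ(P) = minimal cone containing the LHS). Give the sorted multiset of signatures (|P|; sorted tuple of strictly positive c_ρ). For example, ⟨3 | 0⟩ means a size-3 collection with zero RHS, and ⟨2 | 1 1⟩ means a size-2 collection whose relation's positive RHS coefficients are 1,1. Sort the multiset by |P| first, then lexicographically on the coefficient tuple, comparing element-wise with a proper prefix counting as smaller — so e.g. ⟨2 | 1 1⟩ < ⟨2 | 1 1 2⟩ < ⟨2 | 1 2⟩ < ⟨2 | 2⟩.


The 9 primitive collections of Σ (r=6, n=2):

  P={0,4}:  v_{0} + v_{4} = 0 — sig = ⟨2 | 0⟩
  P={1,5}:  v_{1} + v_{5} = 0 — sig = ⟨2 | 0⟩
  P={0,1}:  v_{0} + v_{1} = v_{3} — sig = ⟨2 | 1⟩
  P={0,5}:  v_{0} + v_{5} = v_{2} — sig = ⟨2 | 1⟩
  P={1,2}:  v_{1} + v_{2} = v_{0} — sig = ⟨2 | 1⟩
  P={2,4}:  v_{2} + v_{4} = v_{5} — sig = ⟨2 | 1⟩
  P={3,4}:  v_{3} + v_{4} = v_{1} — sig = ⟨2 | 1⟩
  P={3,5}:  v_{3} + v_{5} = v_{0} — sig = ⟨2 | 1⟩
  P={2,3}:  v_{2} + v_{3} = 2·v_{0} — sig = ⟨2 | 2⟩

Hence PRS(X_Σ) =
    |P|=2: 9 collections, coeffs (), (), (1), (1), (1), (1), (1), (1), (2)


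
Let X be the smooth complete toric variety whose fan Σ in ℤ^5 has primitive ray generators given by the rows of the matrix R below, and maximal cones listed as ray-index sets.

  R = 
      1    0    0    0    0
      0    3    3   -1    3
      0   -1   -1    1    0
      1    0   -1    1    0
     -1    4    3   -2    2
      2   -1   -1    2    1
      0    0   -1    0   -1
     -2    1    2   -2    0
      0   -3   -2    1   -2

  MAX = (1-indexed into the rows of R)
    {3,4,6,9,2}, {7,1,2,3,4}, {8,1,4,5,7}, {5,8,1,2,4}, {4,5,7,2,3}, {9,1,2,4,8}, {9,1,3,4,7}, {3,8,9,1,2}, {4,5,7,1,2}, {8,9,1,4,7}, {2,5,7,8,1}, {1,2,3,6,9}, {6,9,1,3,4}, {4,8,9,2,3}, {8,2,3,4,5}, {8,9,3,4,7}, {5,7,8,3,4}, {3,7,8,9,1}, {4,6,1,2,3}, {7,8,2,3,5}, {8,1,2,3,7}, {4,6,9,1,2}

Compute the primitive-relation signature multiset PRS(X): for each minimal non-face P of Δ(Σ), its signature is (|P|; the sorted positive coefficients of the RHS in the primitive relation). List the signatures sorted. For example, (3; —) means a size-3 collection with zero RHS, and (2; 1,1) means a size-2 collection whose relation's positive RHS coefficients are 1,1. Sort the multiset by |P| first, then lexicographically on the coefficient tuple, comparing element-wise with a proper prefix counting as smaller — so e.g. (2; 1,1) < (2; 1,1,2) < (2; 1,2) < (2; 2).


Σ has 9 primitive collections:

  P={5,6}:  v_{5} + v_{6} = v_{2} + v_{4}  ⇒ sig = (2; 1,1)
  P={5,9}:  v_{5} + v_{9} = v_{4} + v_{8}  ⇒ sig = (2; 1,1)
  P={6,8}:  v_{6} + v_{8} = v_{2} + v_{9}  ⇒ sig = (2; 1,1)
  P={6,7}:  v_{6} + v_{7} = v_{1} + v_{3} + v_{4}  ⇒ sig = (2; 1,1,1)
  P={2,7,9}:  v_{2} + v_{7} + v_{9} = 0  ⇒ sig = (3; —)
  P={1,3,5}:  v_{1} + v_{3} + v_{5} = v_{2} + v_{7}  ⇒ sig = (3; 1,1)
  P={1,3,4,8}:  v_{1} + v_{3} + v_{4} + v_{8} = 0  ⇒ sig = (4; —)
  P={2,4,7,8}:  v_{2} + v_{4} + v_{7} + v_{8} = v_{5}  ⇒ sig = (4; 1)
  P={1,2,3,4,9}:  v_{1} + v_{2} + v_{3} + v_{4} + v_{9} = v_{6}  ⇒ sig = (5; 1)

so the primitive-relation signature multiset is
[(2; 1,1), (2; 1,1), (2; 1,1), (2; 1,1,1), (3; —), (3; 1,1), (4; —), (4; 1), (5; 1)]


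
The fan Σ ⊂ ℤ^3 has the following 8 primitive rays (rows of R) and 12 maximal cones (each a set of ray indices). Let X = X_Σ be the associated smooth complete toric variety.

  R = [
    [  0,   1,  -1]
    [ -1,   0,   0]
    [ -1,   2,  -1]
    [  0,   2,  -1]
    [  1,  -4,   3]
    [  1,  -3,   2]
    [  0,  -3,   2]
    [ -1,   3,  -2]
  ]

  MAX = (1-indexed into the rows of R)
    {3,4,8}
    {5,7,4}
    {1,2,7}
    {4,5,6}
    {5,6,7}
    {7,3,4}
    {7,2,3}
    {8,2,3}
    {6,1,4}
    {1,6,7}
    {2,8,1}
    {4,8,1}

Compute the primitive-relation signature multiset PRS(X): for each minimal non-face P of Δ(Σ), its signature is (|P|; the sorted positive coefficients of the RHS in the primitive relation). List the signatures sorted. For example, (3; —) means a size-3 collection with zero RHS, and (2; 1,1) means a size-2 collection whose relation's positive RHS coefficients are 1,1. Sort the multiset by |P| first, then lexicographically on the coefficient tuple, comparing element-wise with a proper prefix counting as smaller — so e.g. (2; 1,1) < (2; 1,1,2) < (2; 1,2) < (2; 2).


12 minimal non-faces of Δ(Σ) (on 8 rays):

  {6,8}:  v_{6} + v_{8} = 0  so sig = (2; —)
  {1,3}:  v_{1} + v_{3} = v_{8}  so sig = (2; 1)
  {1,5}:  v_{1} + v_{5} = v_{6}  so sig = (2; 1)
  {2,4}:  v_{2} + v_{4} = v_{3}  so sig = (2; 1)
  {2,6}:  v_{2} + v_{6} = v_{7}  so sig = (2; 1)
  {7,8}:  v_{7} + v_{8} = v_{2}  so sig = (2; 1)
  {3,6}:  v_{3} + v_{6} = v_{4} + v_{7}  so sig = (2; 1,1)
  {5,8}:  v_{5} + v_{8} = v_{4} + v_{7}  so sig = (2; 1,1)
  {2,5}:  v_{2} + v_{5} = v_{4} + 2·v_{7}  so sig = (2; 1,2)
  {3,5}:  v_{3} + v_{5} = 2·v_{4} + 2·v_{7}  so sig = (2; 2,2)
  {1,4,7}:  v_{1} + v_{4} + v_{7} = 0  so sig = (3; —)
  {4,6,7}:  v_{4} + v_{6} + v_{7} = v_{5}  so sig = (3; 1)

Hence PRS(X_Σ) =
    |P|=2: 10 collections, coeffs (), (1), (1), (1), (1), (1), (1,1), (1,1), (1,2), (2,2)
    |P|=3: 2 collections, coeffs (), (1)


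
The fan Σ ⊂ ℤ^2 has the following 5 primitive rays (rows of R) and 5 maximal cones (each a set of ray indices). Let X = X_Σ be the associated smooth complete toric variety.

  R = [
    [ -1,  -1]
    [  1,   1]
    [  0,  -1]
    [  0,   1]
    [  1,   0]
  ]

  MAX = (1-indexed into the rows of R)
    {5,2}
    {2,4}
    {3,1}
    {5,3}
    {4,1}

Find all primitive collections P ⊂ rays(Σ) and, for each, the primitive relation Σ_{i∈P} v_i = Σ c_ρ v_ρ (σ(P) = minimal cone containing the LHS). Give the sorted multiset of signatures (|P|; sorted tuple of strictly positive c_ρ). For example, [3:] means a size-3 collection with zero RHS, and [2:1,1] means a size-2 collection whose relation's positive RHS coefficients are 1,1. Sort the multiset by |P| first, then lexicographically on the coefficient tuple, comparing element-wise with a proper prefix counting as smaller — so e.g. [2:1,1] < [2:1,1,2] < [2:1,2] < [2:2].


5 minimal non-faces of Δ(Σ) (on 5 rays):

  P = {1,2}:  v_{1} + v_{2} = 0  ⟹  sig = [2:]
  P = {3,4}:  v_{3} + v_{4} = 0  ⟹  sig = [2:]
  P = {1,5}:  v_{1} + v_{5} = v_{3}  ⟹  sig = [2:1]
  P = {2,3}:  v_{2} + v_{3} = v_{5}  ⟹  sig = [2:1]
  P = {4,5}:  v_{4} + v_{5} = v_{2}  ⟹  sig = [2:1]

Sorted signature multiset PRS(X):
[[2:], [2:], [2:1], [2:1], [2:1]]
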